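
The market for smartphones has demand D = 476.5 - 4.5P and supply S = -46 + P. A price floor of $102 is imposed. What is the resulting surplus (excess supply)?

Surplus = 38.5

Equilibrium price would be P* = 95, so the floor at 102 binds.
At P = 102: D = 17.5, S = 56.
Surplus = 56 − 17.5 = 38.5.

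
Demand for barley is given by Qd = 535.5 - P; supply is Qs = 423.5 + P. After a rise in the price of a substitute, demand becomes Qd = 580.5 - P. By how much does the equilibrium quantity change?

ΔQ = 22.5

Original equilibrium: P* = 56, Q* = 479.5.
New equilibrium: 580.5 - P = 423.5 + P, so 157 = 2P and P' = 78.5; Q' = 580.5 − 1(78.5) = 502.
Change in quantity: 502 − 479.5 = 22.5.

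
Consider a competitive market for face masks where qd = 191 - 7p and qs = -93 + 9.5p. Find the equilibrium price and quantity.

Set qd = qs: 191 - 7p = -93 + 9.5p.
284 = 16.5p, so p* = 568/33.
q* = 191 − 7(568/33) = 2327/33.

p* = 568/33, q* = 2327/33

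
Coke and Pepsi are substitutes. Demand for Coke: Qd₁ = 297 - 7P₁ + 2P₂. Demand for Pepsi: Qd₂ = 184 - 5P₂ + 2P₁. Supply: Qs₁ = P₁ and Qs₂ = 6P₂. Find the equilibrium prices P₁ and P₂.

P₁ = 3635/84, P₂ = 1033/42

Market 1: 297 - 7P₁ + 2P₂ = P₁ → 8P₁ - 2P₂ = 297.
Market 2: 11P₂ - 2P₁ = 184.
Eliminating P₂: 11×(1) + 2×(2) gives 84P₁ = 3635, so P₁ = 3635/84.
Back-substitute into (2): P₂ = (184 + 2×3635/84) / 11 = 1033/42.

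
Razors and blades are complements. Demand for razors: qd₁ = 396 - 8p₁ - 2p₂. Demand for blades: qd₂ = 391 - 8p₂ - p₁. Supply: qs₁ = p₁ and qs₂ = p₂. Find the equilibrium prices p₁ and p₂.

Market 1: 396 - 8p₁ - 2p₂ = p₁ → 9p₁ + 2p₂ = 396.
Market 2: 9p₂ + p₁ = 391.
Eliminating p₂: 9×(1) − 2×(2) gives 79p₁ = 2782, so p₁ = 2782/79.
Back-substitute into (2): p₂ = (391 − 1×2782/79) / 9 = 3123/79.

p₁ = 2782/79, p₂ = 3123/79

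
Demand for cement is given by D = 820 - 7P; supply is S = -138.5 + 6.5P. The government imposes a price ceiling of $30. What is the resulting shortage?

Equilibrium price would be P* = 71, so the ceiling at 30 binds.
At P = 30: D = 820 − 7(30) = 610, S = -138.5 + 6.5(30) = 56.5.
Shortage = 610 − 56.5 = 553.5.

Shortage = 553.5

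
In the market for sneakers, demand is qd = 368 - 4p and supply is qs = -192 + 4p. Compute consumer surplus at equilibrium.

Consumer surplus = 968

Equilibrium: 368 - 4p = -192 + 4p gives p* = 70, q* = 88.
Demand choke price (qd = 0): p = 92.
CS = ½(92 − 70)(88) = 968.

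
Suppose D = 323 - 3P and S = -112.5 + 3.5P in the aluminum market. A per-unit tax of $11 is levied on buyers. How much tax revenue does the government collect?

Pre-tax equilibrium: P* = 67, Q* = 122.
Tax on buyers shifts demand to D = 323 − 3(P + 11) = 290 - 3P.
290 - 3P = -112.5 + 3.5P gives seller price Ps = 805/13; buyers pay Pb = 805/13 + 11 = 948/13.
New quantity: Q = 323 − 3(948/13) = 1355/13.
Revenue = 11 × 1355/13 = 14905/13.

Tax revenue = 14905/13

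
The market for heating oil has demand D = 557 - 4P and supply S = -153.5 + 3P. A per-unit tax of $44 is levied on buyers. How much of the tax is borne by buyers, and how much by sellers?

Pre-tax equilibrium: P* = 101.5, Q* = 151.
Tax on buyers shifts demand to D = 557 − 4(P + 44) = 381 - 4P.
381 - 4P = -153.5 + 3P gives seller price Ps = 1069/14; buyers pay Pb = 1069/14 + 44 = 1685/14.
New quantity: Q = 557 − 4(1685/14) = 529/7.
Buyer burden = 1685/14 − 101.5 = 132/7; seller burden = 101.5 − 1069/14 = 176/7.

Buyers bear 132/7, sellers bear 176/7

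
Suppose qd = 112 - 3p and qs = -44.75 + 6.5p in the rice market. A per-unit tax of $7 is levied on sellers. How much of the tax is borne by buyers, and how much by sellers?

Buyers bear 91/19, sellers bear 42/19

Pre-tax equilibrium: p* = 16.5, q* = 62.5.
Tax on sellers shifts supply to qs = -44.75 + 6.5(p − 7) = -90.25 + 6.5p.
112 - 3p = -90.25 + 6.5p gives buyer price pb = 809/38; sellers receive ps = 809/38 − 7 = 543/38.
New quantity: q = 112 − 3(809/38) = 1829/38.
Buyer burden = 809/38 − 16.5 = 91/19; seller burden = 16.5 − 543/38 = 42/19.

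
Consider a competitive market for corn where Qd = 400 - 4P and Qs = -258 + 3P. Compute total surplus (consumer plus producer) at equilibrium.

Total surplus = 168

Equilibrium: 400 - 4P = -258 + 3P gives P* = 94, Q* = 24.
Demand choke price: P = 100; supply starts at P = 86.
CS = ½(100 − 94)(24) = 72; PS = ½(94 − 86)(24) = 96.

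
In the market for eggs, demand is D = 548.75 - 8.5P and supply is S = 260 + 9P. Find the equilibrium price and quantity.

Set D = S: 548.75 - 8.5P = 260 + 9P.
288.75 = 17.5P, so P* = 16.5.
Q* = 548.75 − 8.5(16.5) = 408.5.

P* = 16.5, Q* = 408.5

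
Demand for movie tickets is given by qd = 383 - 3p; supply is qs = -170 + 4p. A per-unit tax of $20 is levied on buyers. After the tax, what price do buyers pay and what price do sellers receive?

Pre-tax equilibrium: p* = 79, q* = 146.
Tax on buyers shifts demand to qd = 383 − 3(p + 20) = 323 - 3p.
323 - 3p = -170 + 4p gives seller price ps = 493/7; buyers pay pb = 493/7 + 20 = 633/7.
New quantity: q = 383 − 3(633/7) = 782/7.

Buyers pay 633/7, sellers receive 493/7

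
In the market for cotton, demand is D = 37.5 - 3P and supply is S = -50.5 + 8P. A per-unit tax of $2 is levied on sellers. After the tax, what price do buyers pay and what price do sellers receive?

Pre-tax equilibrium: P* = 8, Q* = 13.5.
Tax on sellers shifts supply to S = -50.5 + 8(P − 2) = -66.5 + 8P.
37.5 - 3P = -66.5 + 8P gives buyer price Pb = 104/11; sellers receive Ps = 104/11 − 2 = 82/11.
New quantity: Q = 37.5 − 3(104/11) = 201/22.

Buyers pay 104/11, sellers receive 82/11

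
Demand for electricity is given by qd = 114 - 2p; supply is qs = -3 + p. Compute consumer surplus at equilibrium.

Equilibrium: 114 - 2p = -3 + p gives p* = 39, q* = 36.
Demand choke price (qd = 0): p = 57.
CS = ½(57 − 39)(36) = 324.

Consumer surplus = 324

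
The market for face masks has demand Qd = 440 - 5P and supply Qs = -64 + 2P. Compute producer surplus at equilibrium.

Producer surplus = 1600

Equilibrium: 440 - 5P = -64 + 2P gives P* = 72, Q* = 80.
Supply starts at P = 32 (where Qs = 0).
PS = ½(72 − 32)(80) = 1600.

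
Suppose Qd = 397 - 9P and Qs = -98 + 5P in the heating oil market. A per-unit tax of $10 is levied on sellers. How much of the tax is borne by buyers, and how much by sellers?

Buyers bear 25/7, sellers bear 45/7

Pre-tax equilibrium: P* = 495/14, Q* = 1103/14.
Tax on sellers shifts supply to Qs = -98 + 5(P − 10) = -148 + 5P.
397 - 9P = -148 + 5P gives buyer price Pb = 545/14; sellers receive Ps = 545/14 − 10 = 405/14.
New quantity: Q = 397 − 9(545/14) = 653/14.
Buyer burden = 545/14 − 495/14 = 25/7; seller burden = 495/14 − 405/14 = 45/7.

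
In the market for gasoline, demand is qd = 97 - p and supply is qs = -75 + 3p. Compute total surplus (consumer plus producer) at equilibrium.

Equilibrium: 97 - p = -75 + 3p gives p* = 43, q* = 54.
Demand choke price: p = 97; supply starts at p = 25.
CS = ½(97 − 43)(54) = 1458; PS = ½(43 − 25)(54) = 486.

Total surplus = 1944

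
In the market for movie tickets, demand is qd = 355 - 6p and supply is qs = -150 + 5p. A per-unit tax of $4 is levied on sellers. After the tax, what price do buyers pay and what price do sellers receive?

Buyers pay 525/11, sellers receive 481/11

Pre-tax equilibrium: p* = 505/11, q* = 875/11.
Tax on sellers shifts supply to qs = -150 + 5(p − 4) = -170 + 5p.
355 - 6p = -170 + 5p gives buyer price pb = 525/11; sellers receive ps = 525/11 − 4 = 481/11.
New quantity: q = 355 − 6(525/11) = 755/11.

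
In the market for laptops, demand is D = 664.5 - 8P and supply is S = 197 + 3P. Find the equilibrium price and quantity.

Set D = S: 664.5 - 8P = 197 + 3P.
467.5 = 11P, so P* = 42.5.
Q* = 664.5 − 8(42.5) = 324.5.

P* = 42.5, Q* = 324.5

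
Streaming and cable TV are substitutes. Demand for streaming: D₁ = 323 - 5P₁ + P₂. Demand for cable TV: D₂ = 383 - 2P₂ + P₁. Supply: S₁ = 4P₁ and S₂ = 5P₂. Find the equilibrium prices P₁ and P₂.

Market 1: 323 - 5P₁ + P₂ = 4P₁ → 9P₁ - P₂ = 323.
Market 2: 7P₂ - P₁ = 383.
Eliminating P₂: 7×(1) + 1×(2) gives 62P₁ = 2644, so P₁ = 1322/31.
Back-substitute into (2): P₂ = (383 + 1×1322/31) / 7 = 1885/31.

P₁ = 1322/31, P₂ = 1885/31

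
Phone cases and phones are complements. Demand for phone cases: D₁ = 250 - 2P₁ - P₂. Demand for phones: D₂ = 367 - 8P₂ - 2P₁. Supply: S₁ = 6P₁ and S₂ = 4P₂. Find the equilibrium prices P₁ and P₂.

Market 1: 250 - 2P₁ - P₂ = 6P₁ → 8P₁ + P₂ = 250.
Market 2: 12P₂ + 2P₁ = 367.
Eliminating P₂: 12×(1) − 1×(2) gives 94P₁ = 2633, so P₁ = 2633/94.
Back-substitute into (2): P₂ = (367 − 2×2633/94) / 12 = 1218/47.

P₁ = 2633/94, P₂ = 1218/47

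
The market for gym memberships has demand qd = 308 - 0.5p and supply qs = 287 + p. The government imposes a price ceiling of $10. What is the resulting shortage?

Shortage = 6

Equilibrium price would be p* = 14, so the ceiling at 10 binds.
At p = 10: qd = 308 − 0.5(10) = 303, qs = 287 + 1(10) = 297.
Shortage = 303 − 297 = 6.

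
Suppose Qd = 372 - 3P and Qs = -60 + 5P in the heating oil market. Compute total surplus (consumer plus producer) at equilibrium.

Total surplus = 11760

Equilibrium: 372 - 3P = -60 + 5P gives P* = 54, Q* = 210.
Demand choke price: P = 124; supply starts at P = 12.
CS = ½(124 − 54)(210) = 7350; PS = ½(54 − 12)(210) = 4410.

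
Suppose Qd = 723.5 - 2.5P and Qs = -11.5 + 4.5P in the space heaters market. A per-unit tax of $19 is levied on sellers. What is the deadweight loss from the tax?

Pre-tax equilibrium: P* = 105, Q* = 461.
Tax on sellers shifts supply to Qs = -11.5 + 4.5(P − 19) = -97 + 4.5P.
723.5 - 2.5P = -97 + 4.5P gives buyer price Pb = 1641/14; sellers receive Ps = 1641/14 − 19 = 1375/14.
New quantity: Q = 723.5 − 2.5(1641/14) = 12053/28.
DWL = ½ × 19 × (461 − 12053/28) = 16245/56.

Deadweight loss = 16245/56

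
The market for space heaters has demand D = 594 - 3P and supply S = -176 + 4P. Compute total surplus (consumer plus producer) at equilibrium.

Total surplus = 20328

Equilibrium: 594 - 3P = -176 + 4P gives P* = 110, Q* = 264.
Demand choke price: P = 198; supply starts at P = 44.
CS = ½(198 − 110)(264) = 11616; PS = ½(110 − 44)(264) = 8712.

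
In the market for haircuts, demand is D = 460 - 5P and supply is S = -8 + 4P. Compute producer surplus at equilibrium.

Equilibrium: 460 - 5P = -8 + 4P gives P* = 52, Q* = 200.
Supply starts at P = 2 (where S = 0).
PS = ½(52 − 2)(200) = 5000.

Producer surplus = 5000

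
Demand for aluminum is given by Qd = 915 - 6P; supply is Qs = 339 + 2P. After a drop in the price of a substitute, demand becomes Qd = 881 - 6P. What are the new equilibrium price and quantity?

P' = 67.75, Q' = 474.5

Original equilibrium: P* = 72, Q* = 483.
New equilibrium: 881 - 6P = 339 + 2P, so 542 = 8P and P' = 67.75; Q' = 881 − 6(67.75) = 474.5.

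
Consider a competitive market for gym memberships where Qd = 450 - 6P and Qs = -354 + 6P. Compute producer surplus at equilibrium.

Producer surplus = 192

Equilibrium: 450 - 6P = -354 + 6P gives P* = 67, Q* = 48.
Supply starts at P = 59 (where Qs = 0).
PS = ½(67 − 59)(48) = 192.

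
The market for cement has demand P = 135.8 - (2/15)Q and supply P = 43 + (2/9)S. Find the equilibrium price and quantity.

P* = 101, Q* = 261

Set the two price expressions equal: 135.8 - (2/15)Q = 43 + (2/9)Q.
92.8 = (16/45)Q, so Q* = 261.
P* = 135.8 − (2/15)(261) = 101.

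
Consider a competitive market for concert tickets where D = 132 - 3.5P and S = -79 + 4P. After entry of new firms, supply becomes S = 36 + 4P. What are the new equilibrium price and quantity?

Original equilibrium: P* = 422/15, Q* = 503/15.
New equilibrium: 132 - 3.5P = 36 + 4P, so 96 = 7.5P and P' = 12.8; Q' = 132 − 3.5(12.8) = 87.2.

P' = 12.8, Q' = 87.2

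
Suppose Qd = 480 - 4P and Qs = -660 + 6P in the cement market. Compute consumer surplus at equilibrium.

Consumer surplus = 72

Equilibrium: 480 - 4P = -660 + 6P gives P* = 114, Q* = 24.
Demand choke price (Qd = 0): P = 120.
CS = ½(120 − 114)(24) = 72.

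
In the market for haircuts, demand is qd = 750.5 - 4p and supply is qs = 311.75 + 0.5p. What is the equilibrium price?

Set qd = qs: 750.5 - 4p = 311.75 + 0.5p.
438.75 = 4.5p, so p* = 97.5.
q* = 750.5 − 4(97.5) = 360.5.

p* = 97.5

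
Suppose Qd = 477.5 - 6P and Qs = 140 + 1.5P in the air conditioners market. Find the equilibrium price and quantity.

P* = 45, Q* = 207.5

Set Qd = Qs: 477.5 - 6P = 140 + 1.5P.
337.5 = 7.5P, so P* = 45.
Q* = 477.5 − 6(45) = 207.5.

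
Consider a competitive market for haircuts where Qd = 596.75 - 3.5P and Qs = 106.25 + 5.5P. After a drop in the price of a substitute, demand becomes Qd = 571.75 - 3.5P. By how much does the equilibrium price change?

Original equilibrium: P* = 54.5, Q* = 406.
New equilibrium: 571.75 - 3.5P = 106.25 + 5.5P, so 465.5 = 9P and P' = 931/18; Q' = 571.75 − 3.5(931/18) = 7033/18.
Change in price: 931/18 − 54.5 = -25/9.

ΔP = -25/9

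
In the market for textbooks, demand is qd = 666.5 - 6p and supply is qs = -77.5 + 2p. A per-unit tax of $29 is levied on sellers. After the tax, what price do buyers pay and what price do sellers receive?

Pre-tax equilibrium: p* = 93, q* = 108.5.
Tax on sellers shifts supply to qs = -77.5 + 2(p − 29) = -135.5 + 2p.
666.5 - 6p = -135.5 + 2p gives buyer price pb = 100.25; sellers receive ps = 100.25 − 29 = 71.25.
New quantity: q = 666.5 − 6(100.25) = 65.

Buyers pay $100.25, sellers receive $71.25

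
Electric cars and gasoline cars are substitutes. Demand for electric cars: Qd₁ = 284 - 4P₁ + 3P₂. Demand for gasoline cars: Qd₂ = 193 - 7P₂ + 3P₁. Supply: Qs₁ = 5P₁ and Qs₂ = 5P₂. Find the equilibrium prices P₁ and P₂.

P₁ = 443/11, P₂ = 863/33

Market 1: 284 - 4P₁ + 3P₂ = 5P₁ → 9P₁ - 3P₂ = 284.
Market 2: 12P₂ - 3P₁ = 193.
Eliminating P₂: 12×(1) + 3×(2) gives 99P₁ = 3987, so P₁ = 443/11.
Back-substitute into (2): P₂ = (193 + 3×443/11) / 12 = 863/33.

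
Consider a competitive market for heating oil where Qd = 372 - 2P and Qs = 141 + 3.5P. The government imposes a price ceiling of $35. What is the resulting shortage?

Equilibrium price would be P* = 42, so the ceiling at 35 binds.
At P = 35: Qd = 372 − 2(35) = 302, Qs = 141 + 3.5(35) = 263.5.
Shortage = 302 − 263.5 = 38.5.

Shortage = 38.5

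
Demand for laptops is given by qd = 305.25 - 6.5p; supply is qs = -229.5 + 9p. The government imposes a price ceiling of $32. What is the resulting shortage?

Equilibrium price would be p* = 34.5, so the ceiling at 32 binds.
At p = 32: qd = 305.25 − 6.5(32) = 97.25, qs = -229.5 + 9(32) = 58.5.
Shortage = 97.25 − 58.5 = 38.75.

Shortage = 38.75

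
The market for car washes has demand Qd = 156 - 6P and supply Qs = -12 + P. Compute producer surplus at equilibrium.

Equilibrium: 156 - 6P = -12 + P gives P* = 24, Q* = 12.
Supply starts at P = 12 (where Qs = 0).
PS = ½(24 − 12)(12) = 72.

Producer surplus = 72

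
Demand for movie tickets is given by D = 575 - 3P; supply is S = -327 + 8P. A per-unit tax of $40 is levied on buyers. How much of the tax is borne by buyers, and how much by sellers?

Pre-tax equilibrium: P* = 82, Q* = 329.
Tax on buyers shifts demand to D = 575 − 3(P + 40) = 455 - 3P.
455 - 3P = -327 + 8P gives seller price Ps = 782/11; buyers pay Pb = 782/11 + 40 = 1222/11.
New quantity: Q = 575 − 3(1222/11) = 2659/11.
Buyer burden = 1222/11 − 82 = 320/11; seller burden = 82 − 782/11 = 120/11.

Buyers bear 320/11, sellers bear 120/11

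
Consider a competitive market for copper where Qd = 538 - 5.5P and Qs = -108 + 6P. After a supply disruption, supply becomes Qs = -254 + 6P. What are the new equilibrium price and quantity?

P' = 1584/23, Q' = 3662/23

Original equilibrium: P* = 1292/23, Q* = 5268/23.
New equilibrium: 538 - 5.5P = -254 + 6P, so 792 = 11.5P and P' = 1584/23; Q' = 538 − 5.5(1584/23) = 3662/23.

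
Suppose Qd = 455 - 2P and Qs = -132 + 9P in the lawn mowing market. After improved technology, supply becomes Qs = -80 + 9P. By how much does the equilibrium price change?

ΔP = -52/11

Original equilibrium: P* = 587/11, Q* = 3831/11.
New equilibrium: 455 - 2P = -80 + 9P, so 535 = 11P and P' = 535/11; Q' = 455 − 2(535/11) = 3935/11.
Change in price: 535/11 − 587/11 = -52/11.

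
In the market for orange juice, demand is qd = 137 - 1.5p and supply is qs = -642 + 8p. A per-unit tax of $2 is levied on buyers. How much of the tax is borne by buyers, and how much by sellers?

Buyers bear 32/19, sellers bear 6/19

Pre-tax equilibrium: p* = 82, q* = 14.
Tax on buyers shifts demand to qd = 137 − 1.5(p + 2) = 134 - 1.5p.
134 - 1.5p = -642 + 8p gives seller price ps = 1552/19; buyers pay pb = 1552/19 + 2 = 1590/19.
New quantity: q = 137 − 1.5(1590/19) = 218/19.
Buyer burden = 1590/19 − 82 = 32/19; seller burden = 82 − 1552/19 = 6/19.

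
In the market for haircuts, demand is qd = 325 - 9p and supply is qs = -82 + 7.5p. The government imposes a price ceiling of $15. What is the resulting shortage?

Shortage = 159.5

Equilibrium price would be p* = 74/3, so the ceiling at 15 binds.
At p = 15: qd = 325 − 9(15) = 190, qs = -82 + 7.5(15) = 30.5.
Shortage = 190 − 30.5 = 159.5.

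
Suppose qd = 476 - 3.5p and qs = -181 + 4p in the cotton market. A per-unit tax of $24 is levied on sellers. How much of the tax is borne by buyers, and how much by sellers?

Buyers bear $12.8, sellers bear $11.2

Pre-tax equilibrium: p* = 87.6, q* = 169.4.
Tax on sellers shifts supply to qs = -181 + 4(p − 24) = -277 + 4p.
476 - 3.5p = -277 + 4p gives buyer price pb = 100.4; sellers receive ps = 100.4 − 24 = 76.4.
New quantity: q = 476 − 3.5(100.4) = 124.6.
Buyer burden = 100.4 − 87.6 = 12.8; seller burden = 87.6 − 76.4 = 11.2.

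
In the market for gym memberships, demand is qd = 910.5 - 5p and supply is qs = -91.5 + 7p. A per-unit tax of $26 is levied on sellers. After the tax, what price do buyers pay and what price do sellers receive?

Buyers pay 296/3, sellers receive 218/3

Pre-tax equilibrium: p* = 83.5, q* = 493.
Tax on sellers shifts supply to qs = -91.5 + 7(p − 26) = -273.5 + 7p.
910.5 - 5p = -273.5 + 7p gives buyer price pb = 296/3; sellers receive ps = 296/3 − 26 = 218/3.
New quantity: q = 910.5 − 5(296/3) = 2503/6.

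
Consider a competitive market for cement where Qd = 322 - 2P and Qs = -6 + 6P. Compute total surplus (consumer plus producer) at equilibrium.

Total surplus = 19200

Equilibrium: 322 - 2P = -6 + 6P gives P* = 41, Q* = 240.
Demand choke price: P = 161; supply starts at P = 1.
CS = ½(161 − 41)(240) = 14400; PS = ½(41 − 1)(240) = 4800.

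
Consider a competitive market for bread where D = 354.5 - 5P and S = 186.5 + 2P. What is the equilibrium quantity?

Set D = S: 354.5 - 5P = 186.5 + 2P.
168 = 7P, so P* = 24.
Q* = 354.5 − 5(24) = 234.5.

Q* = 234.5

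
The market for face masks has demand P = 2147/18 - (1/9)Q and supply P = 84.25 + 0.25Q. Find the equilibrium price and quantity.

Set the two price expressions equal: 2147/18 - (1/9)Q = 84.25 + 0.25Q.
1261/36 = (13/36)Q, so Q* = 97.
P* = 2147/18 − (1/9)(97) = 108.5.

P* = 108.5, Q* = 97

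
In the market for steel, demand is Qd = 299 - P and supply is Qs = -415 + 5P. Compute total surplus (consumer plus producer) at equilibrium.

Total surplus = 19440

Equilibrium: 299 - P = -415 + 5P gives P* = 119, Q* = 180.
Demand choke price: P = 299; supply starts at P = 83.
CS = ½(299 − 119)(180) = 16200; PS = ½(119 − 83)(180) = 3240.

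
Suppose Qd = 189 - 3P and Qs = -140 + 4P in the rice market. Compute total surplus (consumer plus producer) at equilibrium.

Total surplus = 672

Equilibrium: 189 - 3P = -140 + 4P gives P* = 47, Q* = 48.
Demand choke price: P = 63; supply starts at P = 35.
CS = ½(63 − 47)(48) = 384; PS = ½(47 − 35)(48) = 288.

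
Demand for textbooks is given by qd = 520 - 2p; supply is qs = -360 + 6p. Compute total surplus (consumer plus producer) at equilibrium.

Equilibrium: 520 - 2p = -360 + 6p gives p* = 110, q* = 300.
Demand choke price: p = 260; supply starts at p = 60.
CS = ½(260 − 110)(300) = 22500; PS = ½(110 − 60)(300) = 7500.

Total surplus = 30000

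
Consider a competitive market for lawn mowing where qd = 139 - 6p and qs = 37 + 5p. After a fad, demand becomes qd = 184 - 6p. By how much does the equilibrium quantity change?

Δq = 225/11

Original equilibrium: p* = 102/11, q* = 917/11.
New equilibrium: 184 - 6p = 37 + 5p, so 147 = 11p and p' = 147/11; q' = 184 − 6(147/11) = 1142/11.
Change in quantity: 1142/11 − 917/11 = 225/11.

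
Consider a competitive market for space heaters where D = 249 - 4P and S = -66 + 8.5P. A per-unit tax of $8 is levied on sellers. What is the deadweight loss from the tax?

Pre-tax equilibrium: P* = 25.2, Q* = 148.2.
Tax on sellers shifts supply to S = -66 + 8.5(P − 8) = -134 + 8.5P.
249 - 4P = -134 + 8.5P gives buyer price Pb = 30.64; sellers receive Ps = 30.64 − 8 = 22.64.
New quantity: Q = 249 − 4(30.64) = 126.44.
DWL = ½ × 8 × (148.2 − 126.44) = 87.04.

Deadweight loss = 87.04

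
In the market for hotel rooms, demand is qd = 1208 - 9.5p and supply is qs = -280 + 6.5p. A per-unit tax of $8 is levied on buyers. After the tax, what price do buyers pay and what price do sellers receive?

Pre-tax equilibrium: p* = 93, q* = 324.5.
Tax on buyers shifts demand to qd = 1208 − 9.5(p + 8) = 1132 - 9.5p.
1132 - 9.5p = -280 + 6.5p gives seller price ps = 88.25; buyers pay pb = 88.25 + 8 = 96.25.
New quantity: q = 1208 − 9.5(96.25) = 293.625.

Buyers pay $96.25, sellers receive $88.25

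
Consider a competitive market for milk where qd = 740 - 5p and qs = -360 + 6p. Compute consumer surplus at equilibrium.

Equilibrium: 740 - 5p = -360 + 6p gives p* = 100, q* = 240.
Demand choke price (qd = 0): p = 148.
CS = ½(148 − 100)(240) = 5760.

Consumer surplus = 5760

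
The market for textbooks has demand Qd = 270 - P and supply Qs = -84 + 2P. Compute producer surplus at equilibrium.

Equilibrium: 270 - P = -84 + 2P gives P* = 118, Q* = 152.
Supply starts at P = 42 (where Qs = 0).
PS = ½(118 − 42)(152) = 5776.

Producer surplus = 5776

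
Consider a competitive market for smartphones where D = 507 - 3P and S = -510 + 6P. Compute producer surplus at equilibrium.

Producer surplus = 2352

Equilibrium: 507 - 3P = -510 + 6P gives P* = 113, Q* = 168.
Supply starts at P = 85 (where S = 0).
PS = ½(113 − 85)(168) = 2352.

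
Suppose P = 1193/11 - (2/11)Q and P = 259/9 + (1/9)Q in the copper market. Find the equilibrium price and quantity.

Set the two price expressions equal: 1193/11 - (2/11)Q = 259/9 + (1/9)Q.
7888/99 = (29/99)Q, so Q* = 272.
P* = 1193/11 − (2/11)(272) = 59.

P* = 59, Q* = 272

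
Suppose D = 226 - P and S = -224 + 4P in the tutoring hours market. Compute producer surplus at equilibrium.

Producer surplus = 2312

Equilibrium: 226 - P = -224 + 4P gives P* = 90, Q* = 136.
Supply starts at P = 56 (where S = 0).
PS = ½(90 − 56)(136) = 2312.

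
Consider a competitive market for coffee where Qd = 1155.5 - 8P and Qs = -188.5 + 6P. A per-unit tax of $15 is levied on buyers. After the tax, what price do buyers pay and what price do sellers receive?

Buyers pay 717/7, sellers receive 612/7

Pre-tax equilibrium: P* = 96, Q* = 387.5.
Tax on buyers shifts demand to Qd = 1155.5 − 8(P + 15) = 1035.5 - 8P.
1035.5 - 8P = -188.5 + 6P gives seller price Ps = 612/7; buyers pay Pb = 612/7 + 15 = 717/7.
New quantity: Q = 1155.5 − 8(717/7) = 4705/14.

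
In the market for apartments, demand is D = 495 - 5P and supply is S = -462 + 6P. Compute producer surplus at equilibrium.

Producer surplus = 300

Equilibrium: 495 - 5P = -462 + 6P gives P* = 87, Q* = 60.
Supply starts at P = 77 (where S = 0).
PS = ½(87 − 77)(60) = 300.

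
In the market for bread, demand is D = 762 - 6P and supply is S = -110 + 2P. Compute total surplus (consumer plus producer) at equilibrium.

Total surplus = 3888

Equilibrium: 762 - 6P = -110 + 2P gives P* = 109, Q* = 108.
Demand choke price: P = 127; supply starts at P = 55.
CS = ½(127 − 109)(108) = 972; PS = ½(109 − 55)(108) = 2916.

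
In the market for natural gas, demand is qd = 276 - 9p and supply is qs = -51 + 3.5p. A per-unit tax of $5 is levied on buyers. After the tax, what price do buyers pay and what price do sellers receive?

Pre-tax equilibrium: p* = 26.16, q* = 40.56.
Tax on buyers shifts demand to qd = 276 − 9(p + 5) = 231 - 9p.
231 - 9p = -51 + 3.5p gives seller price ps = 22.56; buyers pay pb = 22.56 + 5 = 27.56.
New quantity: q = 276 − 9(27.56) = 27.96.

Buyers pay $27.56, sellers receive $22.56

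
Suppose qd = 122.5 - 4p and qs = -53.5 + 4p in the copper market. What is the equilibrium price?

p* = 22

Set qd = qs: 122.5 - 4p = -53.5 + 4p.
176 = 8p, so p* = 22.
q* = 122.5 − 4(22) = 34.5.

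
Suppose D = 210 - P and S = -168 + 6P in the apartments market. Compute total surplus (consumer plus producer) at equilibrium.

Total surplus = 14196

Equilibrium: 210 - P = -168 + 6P gives P* = 54, Q* = 156.
Demand choke price: P = 210; supply starts at P = 28.
CS = ½(210 − 54)(156) = 12168; PS = ½(54 − 28)(156) = 2028.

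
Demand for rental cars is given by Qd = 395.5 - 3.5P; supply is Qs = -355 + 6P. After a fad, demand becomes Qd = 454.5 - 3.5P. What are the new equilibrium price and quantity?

Original equilibrium: P* = 79, Q* = 119.
New equilibrium: 454.5 - 3.5P = -355 + 6P, so 809.5 = 9.5P and P' = 1619/19; Q' = 454.5 − 3.5(1619/19) = 2969/19.

P' = 1619/19, Q' = 2969/19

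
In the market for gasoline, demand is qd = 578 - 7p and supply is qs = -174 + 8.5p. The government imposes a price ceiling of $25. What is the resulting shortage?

Equilibrium price would be p* = 1504/31, so the ceiling at 25 binds.
At p = 25: qd = 578 − 7(25) = 403, qs = -174 + 8.5(25) = 38.5.
Shortage = 403 − 38.5 = 364.5.

Shortage = 364.5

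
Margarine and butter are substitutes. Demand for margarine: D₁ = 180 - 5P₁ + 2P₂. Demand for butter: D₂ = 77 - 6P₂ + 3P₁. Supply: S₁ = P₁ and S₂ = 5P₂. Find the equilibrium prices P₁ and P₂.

P₁ = 1067/30, P₂ = 16.7

Market 1: 180 - 5P₁ + 2P₂ = P₁ → 6P₁ - 2P₂ = 180.
Market 2: 11P₂ - 3P₁ = 77.
Eliminating P₂: 11×(1) + 2×(2) gives 60P₁ = 2134, so P₁ = 1067/30.
Back-substitute into (2): P₂ = (77 + 3×1067/30) / 11 = 16.7.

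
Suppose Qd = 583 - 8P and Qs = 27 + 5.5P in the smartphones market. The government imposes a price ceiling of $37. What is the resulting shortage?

Equilibrium price would be P* = 1112/27, so the ceiling at 37 binds.
At P = 37: Qd = 583 − 8(37) = 287, Qs = 27 + 5.5(37) = 230.5.
Shortage = 287 − 230.5 = 56.5.

Shortage = 56.5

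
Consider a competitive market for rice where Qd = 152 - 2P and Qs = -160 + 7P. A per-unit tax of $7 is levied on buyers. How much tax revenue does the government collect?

Pre-tax equilibrium: P* = 104/3, Q* = 248/3.
Tax on buyers shifts demand to Qd = 152 − 2(P + 7) = 138 - 2P.
138 - 2P = -160 + 7P gives seller price Ps = 298/9; buyers pay Pb = 298/9 + 7 = 361/9.
New quantity: Q = 152 − 2(361/9) = 646/9.
Revenue = 7 × 646/9 = 4522/9.

Tax revenue = 4522/9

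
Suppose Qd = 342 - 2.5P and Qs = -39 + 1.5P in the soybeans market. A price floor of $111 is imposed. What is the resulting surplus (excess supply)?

Equilibrium price would be P* = 95.25, so the floor at 111 binds.
At P = 111: Qd = 64.5, Qs = 127.5.
Surplus = 127.5 − 64.5 = 63.

Surplus = 63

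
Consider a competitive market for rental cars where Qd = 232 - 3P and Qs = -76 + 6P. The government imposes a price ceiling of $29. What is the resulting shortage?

Shortage = 47

Equilibrium price would be P* = 308/9, so the ceiling at 29 binds.
At P = 29: Qd = 232 − 3(29) = 145, Qs = -76 + 6(29) = 98.
Shortage = 145 − 98 = 47.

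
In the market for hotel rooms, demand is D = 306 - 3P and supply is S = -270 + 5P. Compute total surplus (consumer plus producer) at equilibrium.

Equilibrium: 306 - 3P = -270 + 5P gives P* = 72, Q* = 90.
Demand choke price: P = 102; supply starts at P = 54.
CS = ½(102 − 72)(90) = 1350; PS = ½(72 − 54)(90) = 810.

Total surplus = 2160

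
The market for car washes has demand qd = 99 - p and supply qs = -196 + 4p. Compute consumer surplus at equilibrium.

Consumer surplus = 800

Equilibrium: 99 - p = -196 + 4p gives p* = 59, q* = 40.
Demand choke price (qd = 0): p = 99.
CS = ½(99 − 59)(40) = 800.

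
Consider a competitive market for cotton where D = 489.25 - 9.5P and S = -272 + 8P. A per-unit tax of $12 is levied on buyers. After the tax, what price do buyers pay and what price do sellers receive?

Pre-tax equilibrium: P* = 43.5, Q* = 76.
Tax on buyers shifts demand to D = 489.25 − 9.5(P + 12) = 375.25 - 9.5P.
375.25 - 9.5P = -272 + 8P gives seller price Ps = 2589/70; buyers pay Pb = 2589/70 + 12 = 3429/70.
New quantity: Q = 489.25 − 9.5(3429/70) = 836/35.

Buyers pay 3429/70, sellers receive 2589/70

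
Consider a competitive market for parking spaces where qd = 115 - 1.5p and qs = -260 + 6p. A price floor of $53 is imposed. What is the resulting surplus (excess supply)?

Surplus = 22.5

Equilibrium price would be p* = 50, so the floor at 53 binds.
At p = 53: qd = 35.5, qs = 58.
Surplus = 58 − 35.5 = 22.5.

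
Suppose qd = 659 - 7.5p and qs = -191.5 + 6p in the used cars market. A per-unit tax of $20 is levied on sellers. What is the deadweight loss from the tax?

Deadweight loss = 2000/3

Pre-tax equilibrium: p* = 63, q* = 186.5.
Tax on sellers shifts supply to qs = -191.5 + 6(p − 20) = -311.5 + 6p.
659 - 7.5p = -311.5 + 6p gives buyer price pb = 647/9; sellers receive ps = 647/9 − 20 = 467/9.
New quantity: q = 659 − 7.5(647/9) = 719/6.
DWL = ½ × 20 × (186.5 − 719/6) = 2000/3.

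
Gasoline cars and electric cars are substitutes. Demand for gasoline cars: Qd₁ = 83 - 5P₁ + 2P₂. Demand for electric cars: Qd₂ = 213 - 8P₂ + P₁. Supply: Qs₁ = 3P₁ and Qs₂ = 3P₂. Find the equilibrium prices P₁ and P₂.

P₁ = 1339/86, P₂ = 1787/86

Market 1: 83 - 5P₁ + 2P₂ = 3P₁ → 8P₁ - 2P₂ = 83.
Market 2: 11P₂ - P₁ = 213.
Eliminating P₂: 11×(1) + 2×(2) gives 86P₁ = 1339, so P₁ = 1339/86.
Back-substitute into (2): P₂ = (213 + 1×1339/86) / 11 = 1787/86.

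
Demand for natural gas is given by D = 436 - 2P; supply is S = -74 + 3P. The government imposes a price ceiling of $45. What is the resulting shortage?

Shortage = 285

Equilibrium price would be P* = 102, so the ceiling at 45 binds.
At P = 45: D = 436 − 2(45) = 346, S = -74 + 3(45) = 61.
Shortage = 346 − 61 = 285.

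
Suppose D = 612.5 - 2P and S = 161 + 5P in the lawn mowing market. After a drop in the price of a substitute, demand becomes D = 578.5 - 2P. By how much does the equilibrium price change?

Original equilibrium: P* = 64.5, Q* = 483.5.
New equilibrium: 578.5 - 2P = 161 + 5P, so 417.5 = 7P and P' = 835/14; Q' = 578.5 − 2(835/14) = 6429/14.
Change in price: 835/14 − 64.5 = -34/7.

ΔP = -34/7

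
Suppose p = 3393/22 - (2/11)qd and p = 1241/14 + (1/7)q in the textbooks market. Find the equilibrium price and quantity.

p* = 117.5, q* = 202

Set the two price expressions equal: 3393/22 - (2/11)q = 1241/14 + (1/7)q.
5050/77 = (25/77)q, so q* = 202.
p* = 3393/22 − (2/11)(202) = 117.5.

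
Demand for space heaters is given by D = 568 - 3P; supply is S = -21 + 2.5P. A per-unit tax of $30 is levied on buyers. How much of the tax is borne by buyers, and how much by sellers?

Buyers bear 150/11, sellers bear 180/11

Pre-tax equilibrium: P* = 1178/11, Q* = 2714/11.
Tax on buyers shifts demand to D = 568 − 3(P + 30) = 478 - 3P.
478 - 3P = -21 + 2.5P gives seller price Ps = 998/11; buyers pay Pb = 998/11 + 30 = 1328/11.
New quantity: Q = 568 − 3(1328/11) = 2264/11.
Buyer burden = 1328/11 − 1178/11 = 150/11; seller burden = 1178/11 − 998/11 = 180/11.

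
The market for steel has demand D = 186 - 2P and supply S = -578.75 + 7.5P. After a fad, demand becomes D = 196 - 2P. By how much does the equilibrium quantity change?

Original equilibrium: P* = 80.5, Q* = 25.
New equilibrium: 196 - 2P = -578.75 + 7.5P, so 774.75 = 9.5P and P' = 3099/38; Q' = 196 − 2(3099/38) = 625/19.
Change in quantity: 625/19 − 25 = 150/19.

ΔQ = 150/19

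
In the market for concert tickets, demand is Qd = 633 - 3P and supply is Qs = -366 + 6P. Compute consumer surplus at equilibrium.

Consumer surplus = 15000

Equilibrium: 633 - 3P = -366 + 6P gives P* = 111, Q* = 300.
Demand choke price (Qd = 0): P = 211.
CS = ½(211 − 111)(300) = 15000.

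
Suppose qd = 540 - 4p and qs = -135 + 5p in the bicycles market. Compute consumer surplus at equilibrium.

Equilibrium: 540 - 4p = -135 + 5p gives p* = 75, q* = 240.
Demand choke price (qd = 0): p = 135.
CS = ½(135 − 75)(240) = 7200.

Consumer surplus = 7200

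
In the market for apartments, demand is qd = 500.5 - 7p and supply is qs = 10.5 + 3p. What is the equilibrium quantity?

q* = 157.5

Set qd = qs: 500.5 - 7p = 10.5 + 3p.
490 = 10p, so p* = 49.
q* = 500.5 − 7(49) = 157.5.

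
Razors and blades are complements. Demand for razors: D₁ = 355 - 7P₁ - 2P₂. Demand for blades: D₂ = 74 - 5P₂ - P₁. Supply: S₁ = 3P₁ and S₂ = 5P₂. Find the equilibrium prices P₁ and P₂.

P₁ = 243/7, P₂ = 55/14

Market 1: 355 - 7P₁ - 2P₂ = 3P₁ → 10P₁ + 2P₂ = 355.
Market 2: 10P₂ + P₁ = 74.
Eliminating P₂: 10×(1) − 2×(2) gives 98P₁ = 3402, so P₁ = 243/7.
Back-substitute into (2): P₂ = (74 − 1×243/7) / 10 = 55/14.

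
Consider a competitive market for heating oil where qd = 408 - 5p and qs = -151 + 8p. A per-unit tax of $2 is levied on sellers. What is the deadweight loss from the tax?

Pre-tax equilibrium: p* = 43, q* = 193.
Tax on sellers shifts supply to qs = -151 + 8(p − 2) = -167 + 8p.
408 - 5p = -167 + 8p gives buyer price pb = 575/13; sellers receive ps = 575/13 − 2 = 549/13.
New quantity: q = 408 − 5(575/13) = 2429/13.
DWL = ½ × 2 × (193 − 2429/13) = 80/13.

Deadweight loss = 80/13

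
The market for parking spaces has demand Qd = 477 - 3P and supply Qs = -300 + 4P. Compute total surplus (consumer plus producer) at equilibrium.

Equilibrium: 477 - 3P = -300 + 4P gives P* = 111, Q* = 144.
Demand choke price: P = 159; supply starts at P = 75.
CS = ½(159 − 111)(144) = 3456; PS = ½(111 − 75)(144) = 2592.

Total surplus = 6048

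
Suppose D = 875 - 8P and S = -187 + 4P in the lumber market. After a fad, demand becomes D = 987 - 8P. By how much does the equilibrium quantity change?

Original equilibrium: P* = 88.5, Q* = 167.
New equilibrium: 987 - 8P = -187 + 4P, so 1174 = 12P and P' = 587/6; Q' = 987 − 8(587/6) = 613/3.
Change in quantity: 613/3 − 167 = 112/3.

ΔQ = 112/3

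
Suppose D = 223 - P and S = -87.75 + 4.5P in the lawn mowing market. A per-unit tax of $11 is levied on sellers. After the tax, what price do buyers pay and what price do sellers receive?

Pre-tax equilibrium: P* = 56.5, Q* = 166.5.
Tax on sellers shifts supply to S = -87.75 + 4.5(P − 11) = -137.25 + 4.5P.
223 - P = -137.25 + 4.5P gives buyer price Pb = 65.5; sellers receive Ps = 65.5 − 11 = 54.5.
New quantity: Q = 223 − 1(65.5) = 157.5.

Buyers pay $65.5, sellers receive $54.5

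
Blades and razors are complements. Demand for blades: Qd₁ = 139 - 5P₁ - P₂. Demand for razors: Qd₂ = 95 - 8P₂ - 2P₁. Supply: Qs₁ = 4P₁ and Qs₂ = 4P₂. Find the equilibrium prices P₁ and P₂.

P₁ = 1573/106, P₂ = 577/106

Market 1: 139 - 5P₁ - P₂ = 4P₁ → 9P₁ + P₂ = 139.
Market 2: 12P₂ + 2P₁ = 95.
Eliminating P₂: 12×(1) − 1×(2) gives 106P₁ = 1573, so P₁ = 1573/106.
Back-substitute into (2): P₂ = (95 − 2×1573/106) / 12 = 577/106.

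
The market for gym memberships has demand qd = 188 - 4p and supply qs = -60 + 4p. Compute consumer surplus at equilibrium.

Consumer surplus = 512

Equilibrium: 188 - 4p = -60 + 4p gives p* = 31, q* = 64.
Demand choke price (qd = 0): p = 47.
CS = ½(47 − 31)(64) = 512.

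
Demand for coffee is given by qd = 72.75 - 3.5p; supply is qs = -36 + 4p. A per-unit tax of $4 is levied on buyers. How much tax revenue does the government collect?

Tax revenue = 872/15

Pre-tax equilibrium: p* = 14.5, q* = 22.
Tax on buyers shifts demand to qd = 72.75 − 3.5(p + 4) = 58.75 - 3.5p.
58.75 - 3.5p = -36 + 4p gives seller price ps = 379/30; buyers pay pb = 379/30 + 4 = 499/30.
New quantity: q = 72.75 − 3.5(499/30) = 218/15.
Revenue = 4 × 218/15 = 872/15.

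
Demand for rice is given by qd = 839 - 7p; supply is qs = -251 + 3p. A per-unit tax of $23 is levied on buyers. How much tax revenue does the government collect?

Tax revenue = 637.1

Pre-tax equilibrium: p* = 109, q* = 76.
Tax on buyers shifts demand to qd = 839 − 7(p + 23) = 678 - 7p.
678 - 7p = -251 + 3p gives seller price ps = 92.9; buyers pay pb = 92.9 + 23 = 115.9.
New quantity: q = 839 − 7(115.9) = 27.7.
Revenue = 23 × 27.7 = 637.1.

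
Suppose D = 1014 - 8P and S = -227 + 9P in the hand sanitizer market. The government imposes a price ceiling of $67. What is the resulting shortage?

Equilibrium price would be P* = 73, so the ceiling at 67 binds.
At P = 67: D = 1014 − 8(67) = 478, S = -227 + 9(67) = 376.
Shortage = 478 − 376 = 102.

Shortage = 102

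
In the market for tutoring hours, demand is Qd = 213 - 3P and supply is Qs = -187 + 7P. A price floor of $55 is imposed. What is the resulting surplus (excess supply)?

Surplus = 150

Equilibrium price would be P* = 40, so the floor at 55 binds.
At P = 55: Qd = 48, Qs = 198.
Surplus = 198 − 48 = 150.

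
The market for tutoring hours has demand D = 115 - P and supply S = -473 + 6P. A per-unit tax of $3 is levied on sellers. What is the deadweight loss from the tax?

Deadweight loss = 27/7

Pre-tax equilibrium: P* = 84, Q* = 31.
Tax on sellers shifts supply to S = -473 + 6(P − 3) = -491 + 6P.
115 - P = -491 + 6P gives buyer price Pb = 606/7; sellers receive Ps = 606/7 − 3 = 585/7.
New quantity: Q = 115 − 1(606/7) = 199/7.
DWL = ½ × 3 × (31 − 199/7) = 27/7.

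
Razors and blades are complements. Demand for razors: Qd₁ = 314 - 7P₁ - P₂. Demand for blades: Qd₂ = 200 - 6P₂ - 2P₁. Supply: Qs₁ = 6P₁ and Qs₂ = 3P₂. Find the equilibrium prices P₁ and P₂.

Market 1: 314 - 7P₁ - P₂ = 6P₁ → 13P₁ + P₂ = 314.
Market 2: 9P₂ + 2P₁ = 200.
Eliminating P₂: 9×(1) − 1×(2) gives 115P₁ = 2626, so P₁ = 2626/115.
Back-substitute into (2): P₂ = (200 − 2×2626/115) / 9 = 1972/115.

P₁ = 2626/115, P₂ = 1972/115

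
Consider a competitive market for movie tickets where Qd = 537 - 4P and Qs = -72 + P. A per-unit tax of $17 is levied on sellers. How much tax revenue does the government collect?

Pre-tax equilibrium: P* = 121.8, Q* = 49.8.
Tax on sellers shifts supply to Qs = -72 + 1(P − 17) = -89 + P.
537 - 4P = -89 + P gives buyer price Pb = 125.2; sellers receive Ps = 125.2 − 17 = 108.2.
New quantity: Q = 537 − 4(125.2) = 36.2.
Revenue = 17 × 36.2 = 615.4.

Tax revenue = 615.4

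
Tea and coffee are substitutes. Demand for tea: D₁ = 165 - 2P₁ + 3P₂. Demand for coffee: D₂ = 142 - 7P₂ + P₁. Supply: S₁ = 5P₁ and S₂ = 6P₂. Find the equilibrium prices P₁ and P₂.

Market 1: 165 - 2P₁ + 3P₂ = 5P₁ → 7P₁ - 3P₂ = 165.
Market 2: 13P₂ - P₁ = 142.
Eliminating P₂: 13×(1) + 3×(2) gives 88P₁ = 2571, so P₁ = 2571/88.
Back-substitute into (2): P₂ = (142 + 1×2571/88) / 13 = 1159/88.

P₁ = 2571/88, P₂ = 1159/88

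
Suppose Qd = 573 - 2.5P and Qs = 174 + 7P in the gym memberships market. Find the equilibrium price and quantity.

P* = 42, Q* = 468

Set Qd = Qs: 573 - 2.5P = 174 + 7P.
399 = 9.5P, so P* = 42.
Q* = 573 − 2.5(42) = 468.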